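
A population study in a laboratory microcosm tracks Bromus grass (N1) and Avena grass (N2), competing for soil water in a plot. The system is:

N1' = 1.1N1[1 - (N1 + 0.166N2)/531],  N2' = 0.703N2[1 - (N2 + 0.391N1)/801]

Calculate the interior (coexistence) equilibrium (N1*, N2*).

Setting both brackets to zero gives the nullclines N1 + 0.166N2 = 531 and 0.391N1 + N2 = 801.
Substituting N2 = 801 - 0.391N1 into the first: N1(1 - 0.166·0.391) = 531 - 0.166·801.
So N1* = 398/0.935 = 426, and then N2* = 801 - 0.391·426 = 635.

N1* ≈ 426, N2* ≈ 635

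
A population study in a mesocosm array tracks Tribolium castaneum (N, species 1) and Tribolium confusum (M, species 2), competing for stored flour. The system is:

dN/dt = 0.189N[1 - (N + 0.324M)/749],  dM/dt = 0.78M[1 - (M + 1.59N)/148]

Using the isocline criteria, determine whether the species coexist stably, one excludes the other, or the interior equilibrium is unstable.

species 1 excludes species 2

Compare the nullcline intercepts: K1/α12 = 749/0.324 = 2310 > K2 = 148; K2/α21 = 148/1.59 = 93.1 < K1 = 749.
Since the inequalities point opposite ways, species 1 can invade but species 2 cannot.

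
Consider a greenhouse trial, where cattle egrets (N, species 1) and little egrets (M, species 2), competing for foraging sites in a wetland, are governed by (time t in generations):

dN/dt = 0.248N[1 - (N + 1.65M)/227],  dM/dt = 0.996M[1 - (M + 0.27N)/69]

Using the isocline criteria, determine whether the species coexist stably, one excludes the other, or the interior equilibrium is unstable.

stable coexistence

Compare the nullcline intercepts: K1/α12 = 227/1.65 = 138 > K2 = 69; K2/α21 = 69/0.27 = 256 > K1 = 227.
Since both inequalities hold, each species can invade when rare, so the interior equilibrium is stable.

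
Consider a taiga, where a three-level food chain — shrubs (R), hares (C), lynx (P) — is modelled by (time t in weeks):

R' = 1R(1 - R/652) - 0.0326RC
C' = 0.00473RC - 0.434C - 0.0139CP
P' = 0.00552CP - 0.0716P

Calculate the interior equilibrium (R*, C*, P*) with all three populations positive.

R* ≈ 376, C* ≈ 13, P* ≈ 96.8

From dP/dt = 0: 0.00552C* = 0.0716, so C* = 13.
From dR/dt = 0: 1(1 - R*/652) = 0.0326·13, giving R* = 652·(1 - 0.423) = 376.
From dC/dt = 0: 0.00473·376 - 0.434 = 0.0139P*, so P* = 1.35/0.0139 = 96.8.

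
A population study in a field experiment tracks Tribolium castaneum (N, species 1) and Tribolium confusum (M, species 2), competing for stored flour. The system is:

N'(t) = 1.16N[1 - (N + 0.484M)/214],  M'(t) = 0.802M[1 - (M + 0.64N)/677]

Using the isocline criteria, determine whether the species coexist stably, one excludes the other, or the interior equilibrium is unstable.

species 2 excludes species 1

Compare the nullcline intercepts: K1/α12 = 214/0.484 = 442 < K2 = 677; K2/α21 = 677/0.64 = 1060 > K1 = 214.
Since the inequalities point opposite ways, species 2 can invade but species 1 cannot.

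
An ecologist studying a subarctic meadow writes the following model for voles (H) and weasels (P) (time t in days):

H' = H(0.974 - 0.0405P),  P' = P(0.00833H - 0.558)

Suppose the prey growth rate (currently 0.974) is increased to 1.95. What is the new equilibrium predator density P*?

At the interior fixed point, setting dH/dt = 0 with H > 0 fixes P* = (prey growth rate)/(HP coefficient) — independent of the other coefficients.
With the change, P* = 1.95/0.0405 = 48.1; it rises from 24.

P* ≈ 48.1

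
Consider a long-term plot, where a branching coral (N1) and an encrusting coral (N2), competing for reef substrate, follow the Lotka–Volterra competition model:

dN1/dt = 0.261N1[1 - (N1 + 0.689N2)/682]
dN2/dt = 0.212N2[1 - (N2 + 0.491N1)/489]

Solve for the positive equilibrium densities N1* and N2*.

Setting both brackets to zero gives the nullclines N1 + 0.689N2 = 682 and 0.491N1 + N2 = 489.
Substituting N2 = 489 - 0.491N1 into the first: N1(1 - 0.689·0.491) = 682 - 0.689·489.
So N1* = 345/0.662 = 522, and then N2* = 489 - 0.491·522 = 233.

N1* ≈ 522, N2* ≈ 233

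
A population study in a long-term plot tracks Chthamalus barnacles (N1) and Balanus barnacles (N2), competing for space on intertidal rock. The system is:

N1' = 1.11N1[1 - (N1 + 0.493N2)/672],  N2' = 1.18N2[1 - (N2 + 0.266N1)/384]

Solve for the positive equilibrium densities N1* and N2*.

Setting both brackets to zero gives the nullclines N1 + 0.493N2 = 672 and 0.266N1 + N2 = 384.
Substituting N2 = 384 - 0.266N1 into the first: N1(1 - 0.493·0.266) = 672 - 0.493·384.
So N1* = 483/0.869 = 556, and then N2* = 384 - 0.266·556 = 236.

N1* ≈ 556, N2* ≈ 236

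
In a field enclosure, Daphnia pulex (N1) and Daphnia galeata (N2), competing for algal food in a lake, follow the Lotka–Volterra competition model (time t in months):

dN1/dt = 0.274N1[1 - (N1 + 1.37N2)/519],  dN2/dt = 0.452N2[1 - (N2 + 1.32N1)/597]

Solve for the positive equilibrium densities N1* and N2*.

N1* ≈ 370, N2* ≈ 109

Setting both brackets to zero gives the nullclines N1 + 1.37N2 = 519 and 1.32N1 + N2 = 597.
Substituting N2 = 597 - 1.32N1 into the first: N1(1 - 1.37·1.32) = 519 - 1.37·597.
So N1* = -299/-0.808 = 370, and then N2* = 597 - 1.32·370 = 109.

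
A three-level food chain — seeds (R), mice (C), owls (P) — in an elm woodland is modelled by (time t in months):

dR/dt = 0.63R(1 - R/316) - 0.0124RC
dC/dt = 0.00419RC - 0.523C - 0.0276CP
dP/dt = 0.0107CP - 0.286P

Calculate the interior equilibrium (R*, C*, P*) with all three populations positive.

R* ≈ 150, C* ≈ 26.7, P* ≈ 3.79

From dP/dt = 0: 0.0107C* = 0.286, so C* = 26.7.
From dR/dt = 0: 0.63(1 - R*/316) = 0.0124·26.7, giving R* = 316·(1 - 0.526) = 150.
From dC/dt = 0: 0.00419·150 - 0.523 = 0.0276P*, so P* = 0.104/0.0276 = 3.79.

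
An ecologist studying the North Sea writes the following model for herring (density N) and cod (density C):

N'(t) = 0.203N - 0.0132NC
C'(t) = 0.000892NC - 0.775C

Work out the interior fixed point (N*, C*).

Set dC/dt = 0 with C > 0: 0.000892N - 0.775 = 0, so N* = 0.775/0.000892 = 869.
Set dN/dt = 0 with N > 0: 0.203 - 0.0132C = 0, so C* = 0.203/0.0132 = 15.4.

N* ≈ 869, C* ≈ 15.4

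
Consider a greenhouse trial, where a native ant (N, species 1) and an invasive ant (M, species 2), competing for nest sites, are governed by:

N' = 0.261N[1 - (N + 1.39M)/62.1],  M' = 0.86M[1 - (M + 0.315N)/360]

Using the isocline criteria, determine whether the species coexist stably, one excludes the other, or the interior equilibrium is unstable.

species 2 excludes species 1

Compare the nullcline intercepts: K1/α12 = 62.1/1.39 = 44.7 < K2 = 360; K2/α21 = 360/0.315 = 1140 > K1 = 62.1.
Since the inequalities point opposite ways, species 2 can invade but species 1 cannot.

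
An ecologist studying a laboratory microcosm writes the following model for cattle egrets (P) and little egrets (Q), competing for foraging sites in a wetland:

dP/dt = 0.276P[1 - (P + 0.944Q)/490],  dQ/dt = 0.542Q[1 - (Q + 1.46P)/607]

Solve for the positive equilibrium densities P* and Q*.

Setting both brackets to zero gives the nullclines P + 0.944Q = 490 and 1.46P + Q = 607.
Substituting Q = 607 - 1.46P into the first: P(1 - 0.944·1.46) = 490 - 0.944·607.
So P* = -83/-0.378 = 219, and then Q* = 607 - 1.46·219 = 287.

P* ≈ 219, Q* ≈ 287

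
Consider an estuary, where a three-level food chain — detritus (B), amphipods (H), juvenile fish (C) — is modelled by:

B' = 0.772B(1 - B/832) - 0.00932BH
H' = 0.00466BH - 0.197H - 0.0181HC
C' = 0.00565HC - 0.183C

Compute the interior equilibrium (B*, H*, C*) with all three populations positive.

From dC/dt = 0: 0.00565H* = 0.183, so H* = 32.4.
From dB/dt = 0: 0.772(1 - B*/832) = 0.00932·32.4, giving B* = 832·(1 - 0.391) = 507.
From dH/dt = 0: 0.00466·507 - 0.197 = 0.0181C*, so C* = 2.16/0.0181 = 120.

B* ≈ 507, H* ≈ 32.4, C* ≈ 120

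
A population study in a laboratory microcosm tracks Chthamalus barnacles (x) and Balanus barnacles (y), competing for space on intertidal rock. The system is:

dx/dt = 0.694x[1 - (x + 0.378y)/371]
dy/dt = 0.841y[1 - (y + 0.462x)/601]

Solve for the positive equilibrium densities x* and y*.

x* ≈ 174, y* ≈ 520

Setting both brackets to zero gives the nullclines x + 0.378y = 371 and 0.462x + y = 601.
Substituting y = 601 - 0.462x into the first: x(1 - 0.378·0.462) = 371 - 0.378·601.
So x* = 144/0.825 = 174, and then y* = 601 - 0.462·174 = 520.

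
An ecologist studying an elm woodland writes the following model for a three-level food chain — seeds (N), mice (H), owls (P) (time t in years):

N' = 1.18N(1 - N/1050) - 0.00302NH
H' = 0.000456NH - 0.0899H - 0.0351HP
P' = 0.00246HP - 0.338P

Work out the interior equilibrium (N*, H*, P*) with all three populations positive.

From dP/dt = 0: 0.00246H* = 0.338, so H* = 137.
From dN/dt = 0: 1.18(1 - N*/1050) = 0.00302·137, giving N* = 1050·(1 - 0.352) = 681.
From dH/dt = 0: 0.000456·681 - 0.0899 = 0.0351P*, so P* = 0.221/0.0351 = 6.28.

N* ≈ 681, H* ≈ 137, P* ≈ 6.28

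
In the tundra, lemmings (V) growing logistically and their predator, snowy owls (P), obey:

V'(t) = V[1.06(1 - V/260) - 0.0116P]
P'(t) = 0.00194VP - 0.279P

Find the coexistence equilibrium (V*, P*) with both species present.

V* ≈ 144, P* ≈ 40.8

From dP/dt = 0 with P > 0: 0.00194V* = 0.279, so V* = 144.
Substitute into dV/dt = 0: 1.06(1 - 144/260) = 0.0116P*.
The bracket is 0.447, giving P* = 0.474/0.0116 = 40.8.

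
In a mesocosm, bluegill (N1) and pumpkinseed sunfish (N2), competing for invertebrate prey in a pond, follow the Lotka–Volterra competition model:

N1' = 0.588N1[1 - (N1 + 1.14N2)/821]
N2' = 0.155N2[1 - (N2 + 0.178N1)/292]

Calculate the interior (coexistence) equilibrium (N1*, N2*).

Setting both brackets to zero gives the nullclines N1 + 1.14N2 = 821 and 0.178N1 + N2 = 292.
Substituting N2 = 292 - 0.178N1 into the first: N1(1 - 1.14·0.178) = 821 - 1.14·292.
So N1* = 488/0.797 = 612, and then N2* = 292 - 0.178·612 = 183.

N1* ≈ 612, N2* ≈ 183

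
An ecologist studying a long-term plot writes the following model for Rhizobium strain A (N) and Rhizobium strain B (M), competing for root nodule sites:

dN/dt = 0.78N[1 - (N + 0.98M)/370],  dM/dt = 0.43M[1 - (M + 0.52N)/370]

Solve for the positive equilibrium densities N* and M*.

N* ≈ 15.1, M* ≈ 362

Setting both brackets to zero gives the nullclines N + 0.98M = 370 and 0.52N + M = 370.
Substituting M = 370 - 0.52N into the first: N(1 - 0.98·0.52) = 370 - 0.98·370.
So N* = 7.4/0.49 = 15.1, and then M* = 370 - 0.52·15.1 = 362.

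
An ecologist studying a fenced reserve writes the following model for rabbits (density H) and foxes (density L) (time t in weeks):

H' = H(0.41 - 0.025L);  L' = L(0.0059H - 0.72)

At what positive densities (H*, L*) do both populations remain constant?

Set dL/dt = 0 with L > 0: 0.0059H - 0.72 = 0, so H* = 0.72/0.0059 = 122.
Set dH/dt = 0 with H > 0: 0.41 - 0.025L = 0, so L* = 0.41/0.025 = 16.4.

H* ≈ 122, L* ≈ 16.4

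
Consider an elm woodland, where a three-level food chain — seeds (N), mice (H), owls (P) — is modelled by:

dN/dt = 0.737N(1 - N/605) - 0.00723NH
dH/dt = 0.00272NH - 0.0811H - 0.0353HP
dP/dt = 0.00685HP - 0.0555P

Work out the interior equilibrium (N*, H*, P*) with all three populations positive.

N* ≈ 557, H* ≈ 8.1, P* ≈ 40.6

From dP/dt = 0: 0.00685H* = 0.0555, so H* = 8.1.
From dN/dt = 0: 0.737(1 - N*/605) = 0.00723·8.1, giving N* = 605·(1 - 0.0795) = 557.
From dH/dt = 0: 0.00272·557 - 0.0811 = 0.0353P*, so P* = 1.43/0.0353 = 40.6.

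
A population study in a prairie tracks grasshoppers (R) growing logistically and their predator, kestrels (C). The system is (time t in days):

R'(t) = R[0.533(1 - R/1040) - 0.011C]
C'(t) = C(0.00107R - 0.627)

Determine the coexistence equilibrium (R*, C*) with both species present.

From dC/dt = 0 with C > 0: 0.00107R* = 0.627, so R* = 586.
Substitute into dR/dt = 0: 0.533(1 - 586/1040) = 0.011C*.
The bracket is 0.437, giving C* = 0.233/0.011 = 21.2.

R* ≈ 586, C* ≈ 21.2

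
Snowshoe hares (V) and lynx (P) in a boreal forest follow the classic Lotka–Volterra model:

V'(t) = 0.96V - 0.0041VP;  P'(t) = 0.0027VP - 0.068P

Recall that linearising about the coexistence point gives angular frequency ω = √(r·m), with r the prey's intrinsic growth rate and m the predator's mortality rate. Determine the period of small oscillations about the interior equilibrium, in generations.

T ≈ 24.6 generations

Here r = 0.96 and m = 0.068, so r·m = 0.0653.
ω = √0.0653 = 0.255 per generation, hence T = 2π/ω ≈ 24.6 generations.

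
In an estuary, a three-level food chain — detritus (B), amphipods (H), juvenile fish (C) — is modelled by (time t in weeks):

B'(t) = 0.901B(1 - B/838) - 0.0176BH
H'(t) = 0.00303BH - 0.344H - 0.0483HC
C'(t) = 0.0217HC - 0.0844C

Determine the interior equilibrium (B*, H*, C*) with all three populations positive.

From dC/dt = 0: 0.0217H* = 0.0844, so H* = 3.89.
From dB/dt = 0: 0.901(1 - B*/838) = 0.0176·3.89, giving B* = 838·(1 - 0.076) = 774.
From dH/dt = 0: 0.00303·774 - 0.344 = 0.0483C*, so C* = 2/0.0483 = 41.5.

B* ≈ 774, H* ≈ 3.89, C* ≈ 41.5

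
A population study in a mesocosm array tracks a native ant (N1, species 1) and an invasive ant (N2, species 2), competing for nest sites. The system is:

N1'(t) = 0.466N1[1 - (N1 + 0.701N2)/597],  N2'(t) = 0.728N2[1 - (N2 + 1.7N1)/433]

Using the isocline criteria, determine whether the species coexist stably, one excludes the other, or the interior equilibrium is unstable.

species 1 excludes species 2

Compare the nullcline intercepts: K1/α12 = 597/0.701 = 852 > K2 = 433; K2/α21 = 433/1.7 = 255 < K1 = 597.
Since the inequalities point opposite ways, species 1 can invade but species 2 cannot.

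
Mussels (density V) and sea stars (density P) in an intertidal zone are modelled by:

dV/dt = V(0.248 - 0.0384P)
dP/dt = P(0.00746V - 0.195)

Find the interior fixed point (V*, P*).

Set dP/dt = 0 with P > 0: 0.00746V - 0.195 = 0, so V* = 0.195/0.00746 = 26.1.
Set dV/dt = 0 with V > 0: 0.248 - 0.0384P = 0, so P* = 0.248/0.0384 = 6.46.

V* ≈ 26.1, P* ≈ 6.46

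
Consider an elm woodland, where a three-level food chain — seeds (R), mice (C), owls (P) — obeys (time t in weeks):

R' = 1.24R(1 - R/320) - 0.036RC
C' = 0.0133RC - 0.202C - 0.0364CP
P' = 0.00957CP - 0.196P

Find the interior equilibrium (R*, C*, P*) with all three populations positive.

From dP/dt = 0: 0.00957C* = 0.196, so C* = 20.5.
From dR/dt = 0: 1.24(1 - R*/320) = 0.036·20.5, giving R* = 320·(1 - 0.595) = 130.
From dC/dt = 0: 0.0133·130 - 0.202 = 0.0364P*, so P* = 1.52/0.0364 = 41.9.

R* ≈ 130, C* ≈ 20.5, P* ≈ 41.9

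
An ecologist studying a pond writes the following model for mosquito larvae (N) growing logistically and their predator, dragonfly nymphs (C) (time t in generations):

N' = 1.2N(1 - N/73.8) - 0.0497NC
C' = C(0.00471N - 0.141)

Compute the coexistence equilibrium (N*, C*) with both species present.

From dC/dt = 0 with C > 0: 0.00471N* = 0.141, so N* = 29.9.
Substitute into dN/dt = 0: 1.2(1 - 29.9/73.8) = 0.0497C*.
The bracket is 0.594, giving C* = 0.713/0.0497 = 14.4.

N* ≈ 29.9, C* ≈ 14.4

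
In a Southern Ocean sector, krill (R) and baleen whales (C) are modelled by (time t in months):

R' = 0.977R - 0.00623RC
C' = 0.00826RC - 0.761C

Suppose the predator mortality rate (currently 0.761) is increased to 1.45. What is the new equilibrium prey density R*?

At the interior fixed point, setting dC/dt = 0 with C > 0 fixes R* = (predator death rate)/(RC coefficient) — independent of the other coefficients.
With the change, R* = 1.45/0.00826 = 176; it rises from 92.1.

R* ≈ 176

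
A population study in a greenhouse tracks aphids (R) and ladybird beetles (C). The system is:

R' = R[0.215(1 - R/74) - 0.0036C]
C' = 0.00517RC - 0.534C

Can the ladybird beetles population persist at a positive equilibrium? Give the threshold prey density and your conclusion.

Threshold R = 103; K < 103, so no, the predator goes extinct.

The predator equation gives dC/dt > 0 only when R > 0.534/0.00517 = 103.
Without the predator, R → K = 74. Since 74 < 103, the predator cannot invade.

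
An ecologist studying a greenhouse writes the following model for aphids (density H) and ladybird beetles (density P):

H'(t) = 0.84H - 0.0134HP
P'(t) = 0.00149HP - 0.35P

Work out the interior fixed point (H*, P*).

Set dP/dt = 0 with P > 0: 0.00149H - 0.35 = 0, so H* = 0.35/0.00149 = 235.
Set dH/dt = 0 with H > 0: 0.84 - 0.0134P = 0, so P* = 0.84/0.0134 = 62.7.

H* ≈ 235, P* ≈ 62.7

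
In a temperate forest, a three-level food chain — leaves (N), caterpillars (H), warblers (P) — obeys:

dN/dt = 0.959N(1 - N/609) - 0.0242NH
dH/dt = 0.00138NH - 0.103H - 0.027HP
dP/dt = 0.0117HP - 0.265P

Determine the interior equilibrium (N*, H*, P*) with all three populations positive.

From dP/dt = 0: 0.0117H* = 0.265, so H* = 22.6.
From dN/dt = 0: 0.959(1 - N*/609) = 0.0242·22.6, giving N* = 609·(1 - 0.572) = 261.
From dH/dt = 0: 0.00138·261 - 0.103 = 0.027P*, so P* = 0.257/0.027 = 9.52.

N* ≈ 261, H* ≈ 22.6, P* ≈ 9.52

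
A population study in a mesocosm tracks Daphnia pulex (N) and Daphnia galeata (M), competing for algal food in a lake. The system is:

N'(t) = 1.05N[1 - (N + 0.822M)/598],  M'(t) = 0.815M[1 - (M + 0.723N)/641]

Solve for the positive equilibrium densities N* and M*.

N* ≈ 175, M* ≈ 514

Setting both brackets to zero gives the nullclines N + 0.822M = 598 and 0.723N + M = 641.
Substituting M = 641 - 0.723N into the first: N(1 - 0.822·0.723) = 598 - 0.822·641.
So N* = 71.1/0.406 = 175, and then M* = 641 - 0.723·175 = 514.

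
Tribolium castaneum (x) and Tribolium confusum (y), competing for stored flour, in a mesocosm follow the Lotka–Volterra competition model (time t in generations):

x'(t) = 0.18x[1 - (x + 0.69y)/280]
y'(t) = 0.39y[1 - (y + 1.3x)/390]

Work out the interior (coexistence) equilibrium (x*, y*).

Setting both brackets to zero gives the nullclines x + 0.69y = 280 and 1.3x + y = 390.
Substituting y = 390 - 1.3x into the first: x(1 - 0.69·1.3) = 280 - 0.69·390.
So x* = 10.9/0.103 = 106, and then y* = 390 - 1.3·106 = 252.

x* ≈ 106, y* ≈ 252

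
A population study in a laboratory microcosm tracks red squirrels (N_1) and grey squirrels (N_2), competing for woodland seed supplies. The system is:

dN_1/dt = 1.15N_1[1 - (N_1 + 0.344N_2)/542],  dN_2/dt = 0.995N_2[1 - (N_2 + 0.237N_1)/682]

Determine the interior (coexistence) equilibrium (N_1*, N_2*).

Setting both brackets to zero gives the nullclines N_1 + 0.344N_2 = 542 and 0.237N_1 + N_2 = 682.
Substituting N_2 = 682 - 0.237N_1 into the first: N_1(1 - 0.344·0.237) = 542 - 0.344·682.
So N_1* = 307/0.918 = 335, and then N_2* = 682 - 0.237·335 = 603.

N_1* ≈ 335, N_2* ≈ 603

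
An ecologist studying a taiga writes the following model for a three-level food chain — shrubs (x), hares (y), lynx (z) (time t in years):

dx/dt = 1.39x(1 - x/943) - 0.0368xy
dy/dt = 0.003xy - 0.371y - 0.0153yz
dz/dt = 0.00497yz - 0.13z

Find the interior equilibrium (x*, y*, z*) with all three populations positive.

x* ≈ 290, y* ≈ 26.2, z* ≈ 32.6

From dz/dt = 0: 0.00497y* = 0.13, so y* = 26.2.
From dx/dt = 0: 1.39(1 - x*/943) = 0.0368·26.2, giving x* = 943·(1 - 0.693) = 290.
From dy/dt = 0: 0.003·290 - 0.371 = 0.0153z*, so z* = 0.499/0.0153 = 32.6.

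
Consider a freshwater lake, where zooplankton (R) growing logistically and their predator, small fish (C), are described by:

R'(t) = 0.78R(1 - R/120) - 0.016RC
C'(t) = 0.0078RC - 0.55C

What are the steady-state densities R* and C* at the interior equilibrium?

From dC/dt = 0 with C > 0: 0.0078R* = 0.55, so R* = 70.5.
Substitute into dR/dt = 0: 0.78(1 - 70.5/120) = 0.016C*.
The bracket is 0.412, giving C* = 0.322/0.016 = 20.1.

R* ≈ 70.5, C* ≈ 20.1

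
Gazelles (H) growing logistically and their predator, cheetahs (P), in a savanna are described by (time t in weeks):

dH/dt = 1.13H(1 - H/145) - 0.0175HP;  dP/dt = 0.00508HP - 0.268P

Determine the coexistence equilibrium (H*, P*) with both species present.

H* ≈ 52.8, P* ≈ 41.1

From dP/dt = 0 with P > 0: 0.00508H* = 0.268, so H* = 52.8.
Substitute into dH/dt = 0: 1.13(1 - 52.8/145) = 0.0175P*.
The bracket is 0.636, giving P* = 0.719/0.0175 = 41.1.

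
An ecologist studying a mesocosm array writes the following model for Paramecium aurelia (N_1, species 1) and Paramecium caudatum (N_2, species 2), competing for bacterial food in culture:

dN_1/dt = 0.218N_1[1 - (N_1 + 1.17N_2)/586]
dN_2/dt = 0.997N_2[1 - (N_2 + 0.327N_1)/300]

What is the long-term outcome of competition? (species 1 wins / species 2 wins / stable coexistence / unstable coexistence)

Compare the nullcline intercepts: K1/α12 = 586/1.17 = 501 > K2 = 300; K2/α21 = 300/0.327 = 917 > K1 = 586.
Since both inequalities hold, each species can invade when rare, so the interior equilibrium is stable.

stable coexistence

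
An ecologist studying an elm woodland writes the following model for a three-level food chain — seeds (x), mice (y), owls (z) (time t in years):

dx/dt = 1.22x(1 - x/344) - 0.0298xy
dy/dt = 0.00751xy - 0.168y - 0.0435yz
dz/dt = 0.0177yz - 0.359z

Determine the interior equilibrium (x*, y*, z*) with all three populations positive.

x* ≈ 174, y* ≈ 20.3, z* ≈ 26.1

From dz/dt = 0: 0.0177y* = 0.359, so y* = 20.3.
From dx/dt = 0: 1.22(1 - x*/344) = 0.0298·20.3, giving x* = 344·(1 - 0.495) = 174.
From dy/dt = 0: 0.00751·174 - 0.168 = 0.0435z*, so z* = 1.14/0.0435 = 26.1.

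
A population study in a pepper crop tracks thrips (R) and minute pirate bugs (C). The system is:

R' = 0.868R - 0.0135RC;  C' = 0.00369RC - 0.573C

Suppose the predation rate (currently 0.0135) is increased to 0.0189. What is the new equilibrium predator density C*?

C* ≈ 45.9

At the interior fixed point, setting dR/dt = 0 with R > 0 fixes C* = (prey growth rate)/(RC coefficient) — independent of the other coefficients.
With the change, C* = 0.868/0.0189 = 45.9; it falls from 64.3.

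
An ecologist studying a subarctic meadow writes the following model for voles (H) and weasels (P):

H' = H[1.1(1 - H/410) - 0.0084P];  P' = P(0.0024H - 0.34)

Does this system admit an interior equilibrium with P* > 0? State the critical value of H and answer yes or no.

The predator equation gives dP/dt > 0 only when H > 0.34/0.0024 = 142.
Without the predator, H → K = 410. Since 410 > 142, the predator can invade and persist.

Threshold H = 142; K > 142, so yes, the predator persists.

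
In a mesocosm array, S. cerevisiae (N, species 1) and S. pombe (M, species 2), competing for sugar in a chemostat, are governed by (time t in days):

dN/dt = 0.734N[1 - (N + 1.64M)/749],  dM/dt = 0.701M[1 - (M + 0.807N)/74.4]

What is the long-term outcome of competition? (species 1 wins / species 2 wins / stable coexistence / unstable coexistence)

Compare the nullcline intercepts: K1/α12 = 749/1.64 = 457 > K2 = 74.4; K2/α21 = 74.4/0.807 = 92.2 < K1 = 749.
Since the inequalities point opposite ways, species 1 can invade but species 2 cannot.

species 1 excludes species 2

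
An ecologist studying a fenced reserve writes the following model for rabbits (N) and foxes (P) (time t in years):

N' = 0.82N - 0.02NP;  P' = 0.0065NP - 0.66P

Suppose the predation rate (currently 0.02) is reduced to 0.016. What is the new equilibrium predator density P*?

P* ≈ 51.2

At the interior fixed point, setting dN/dt = 0 with N > 0 fixes P* = (prey growth rate)/(NP coefficient) — independent of the other coefficients.
With the change, P* = 0.82/0.016 = 51.2; it rises from 41.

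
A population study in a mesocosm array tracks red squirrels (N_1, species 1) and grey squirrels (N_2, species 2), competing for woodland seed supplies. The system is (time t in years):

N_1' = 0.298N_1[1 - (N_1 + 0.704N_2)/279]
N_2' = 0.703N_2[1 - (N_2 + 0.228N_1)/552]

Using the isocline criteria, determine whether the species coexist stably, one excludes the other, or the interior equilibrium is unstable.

Compare the nullcline intercepts: K1/α12 = 279/0.704 = 396 < K2 = 552; K2/α21 = 552/0.228 = 2420 > K1 = 279.
Since the inequalities point opposite ways, species 2 can invade but species 1 cannot.

species 2 excludes species 1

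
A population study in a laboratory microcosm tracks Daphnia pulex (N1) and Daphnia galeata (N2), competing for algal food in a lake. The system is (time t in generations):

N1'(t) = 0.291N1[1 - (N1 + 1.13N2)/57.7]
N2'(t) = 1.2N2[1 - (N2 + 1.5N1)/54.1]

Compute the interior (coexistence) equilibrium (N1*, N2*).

Setting both brackets to zero gives the nullclines N1 + 1.13N2 = 57.7 and 1.5N1 + N2 = 54.1.
Substituting N2 = 54.1 - 1.5N1 into the first: N1(1 - 1.13·1.5) = 57.7 - 1.13·54.1.
So N1* = -3.43/-0.695 = 4.94, and then N2* = 54.1 - 1.5·4.94 = 46.7.

N1* ≈ 4.94, N2* ≈ 46.7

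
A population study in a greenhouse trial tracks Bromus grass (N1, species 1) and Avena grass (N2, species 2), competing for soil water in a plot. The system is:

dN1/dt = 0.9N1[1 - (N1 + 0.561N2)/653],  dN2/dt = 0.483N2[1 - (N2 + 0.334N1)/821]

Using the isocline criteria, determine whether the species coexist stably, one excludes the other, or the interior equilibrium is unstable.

stable coexistence

Compare the nullcline intercepts: K1/α12 = 653/0.561 = 1160 > K2 = 821; K2/α21 = 821/0.334 = 2460 > K1 = 653.
Since both inequalities hold, each species can invade when rare, so the interior equilibrium is stable.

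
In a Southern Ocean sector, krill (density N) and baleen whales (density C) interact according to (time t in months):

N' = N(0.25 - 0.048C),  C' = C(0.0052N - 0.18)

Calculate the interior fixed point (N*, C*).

N* ≈ 34.6, C* ≈ 5.21

Set dC/dt = 0 with C > 0: 0.0052N - 0.18 = 0, so N* = 0.18/0.0052 = 34.6.
Set dN/dt = 0 with N > 0: 0.25 - 0.048C = 0, so C* = 0.25/0.048 = 5.21.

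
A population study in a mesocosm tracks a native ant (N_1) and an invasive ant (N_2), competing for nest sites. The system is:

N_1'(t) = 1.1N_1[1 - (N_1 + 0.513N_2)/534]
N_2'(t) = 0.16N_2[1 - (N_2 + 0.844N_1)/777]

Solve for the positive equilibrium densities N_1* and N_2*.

Setting both brackets to zero gives the nullclines N_1 + 0.513N_2 = 534 and 0.844N_1 + N_2 = 777.
Substituting N_2 = 777 - 0.844N_1 into the first: N_1(1 - 0.513·0.844) = 534 - 0.513·777.
So N_1* = 135/0.567 = 239, and then N_2* = 777 - 0.844·239 = 575.

N_1* ≈ 239, N_2* ≈ 575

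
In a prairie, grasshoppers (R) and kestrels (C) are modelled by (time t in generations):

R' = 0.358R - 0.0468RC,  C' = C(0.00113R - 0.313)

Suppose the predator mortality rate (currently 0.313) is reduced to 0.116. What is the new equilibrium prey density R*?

At the interior fixed point, setting dC/dt = 0 with C > 0 fixes R* = (predator death rate)/(RC coefficient) — independent of the other coefficients.
With the change, R* = 0.116/0.00113 = 103; it falls from 277.

R* ≈ 103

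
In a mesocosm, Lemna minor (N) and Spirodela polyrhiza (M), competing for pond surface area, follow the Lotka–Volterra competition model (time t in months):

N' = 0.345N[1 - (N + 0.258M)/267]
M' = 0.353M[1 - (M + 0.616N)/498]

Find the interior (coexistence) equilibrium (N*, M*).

N* ≈ 165, M* ≈ 397

Setting both brackets to zero gives the nullclines N + 0.258M = 267 and 0.616N + M = 498.
Substituting M = 498 - 0.616N into the first: N(1 - 0.258·0.616) = 267 - 0.258·498.
So N* = 139/0.841 = 165, and then M* = 498 - 0.616·165 = 397.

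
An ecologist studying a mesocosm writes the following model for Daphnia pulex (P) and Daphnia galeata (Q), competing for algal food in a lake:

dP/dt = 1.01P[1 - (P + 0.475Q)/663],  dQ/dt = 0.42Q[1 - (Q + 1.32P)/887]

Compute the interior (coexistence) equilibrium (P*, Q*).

Setting both brackets to zero gives the nullclines P + 0.475Q = 663 and 1.32P + Q = 887.
Substituting Q = 887 - 1.32P into the first: P(1 - 0.475·1.32) = 663 - 0.475·887.
So P* = 242/0.373 = 648, and then Q* = 887 - 1.32·648 = 31.7.

P* ≈ 648, Q* ≈ 31.7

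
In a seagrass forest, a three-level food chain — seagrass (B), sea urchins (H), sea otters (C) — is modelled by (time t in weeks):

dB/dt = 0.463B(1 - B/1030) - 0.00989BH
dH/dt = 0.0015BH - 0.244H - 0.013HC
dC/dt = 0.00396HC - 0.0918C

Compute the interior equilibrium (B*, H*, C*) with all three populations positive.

B* ≈ 520, H* ≈ 23.2, C* ≈ 41.2

From dC/dt = 0: 0.00396H* = 0.0918, so H* = 23.2.
From dB/dt = 0: 0.463(1 - B*/1030) = 0.00989·23.2, giving B* = 1030·(1 - 0.495) = 520.
From dH/dt = 0: 0.0015·520 - 0.244 = 0.013C*, so C* = 0.536/0.013 = 41.2.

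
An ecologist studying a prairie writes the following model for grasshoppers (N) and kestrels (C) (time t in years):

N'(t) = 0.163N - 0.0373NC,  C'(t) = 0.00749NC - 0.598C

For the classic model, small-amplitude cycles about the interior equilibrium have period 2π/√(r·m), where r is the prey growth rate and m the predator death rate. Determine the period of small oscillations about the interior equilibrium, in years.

T ≈ 20.1 years

Here r = 0.163 and m = 0.598, so r·m = 0.0975.
ω = √0.0975 = 0.312 per year, hence T = 2π/ω ≈ 20.1 years.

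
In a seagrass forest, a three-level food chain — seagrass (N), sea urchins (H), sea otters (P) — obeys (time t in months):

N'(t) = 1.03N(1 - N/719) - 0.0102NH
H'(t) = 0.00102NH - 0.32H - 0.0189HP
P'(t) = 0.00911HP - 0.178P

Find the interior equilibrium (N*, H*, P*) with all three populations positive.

From dP/dt = 0: 0.00911H* = 0.178, so H* = 19.5.
From dN/dt = 0: 1.03(1 - N*/719) = 0.0102·19.5, giving N* = 719·(1 - 0.193) = 580.
From dH/dt = 0: 0.00102·580 - 0.32 = 0.0189P*, so P* = 0.271/0.0189 = 14.4.

N* ≈ 580, H* ≈ 19.5, P* ≈ 14.4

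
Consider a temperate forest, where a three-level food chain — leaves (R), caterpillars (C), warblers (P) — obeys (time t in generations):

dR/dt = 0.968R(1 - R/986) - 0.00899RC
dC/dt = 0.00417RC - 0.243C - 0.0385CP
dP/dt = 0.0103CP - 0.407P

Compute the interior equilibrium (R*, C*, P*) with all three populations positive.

From dP/dt = 0: 0.0103C* = 0.407, so C* = 39.5.
From dR/dt = 0: 0.968(1 - R*/986) = 0.00899·39.5, giving R* = 986·(1 - 0.367) = 624.
From dC/dt = 0: 0.00417·624 - 0.243 = 0.0385P*, so P* = 2.36/0.0385 = 61.3.

R* ≈ 624, C* ≈ 39.5, P* ≈ 61.3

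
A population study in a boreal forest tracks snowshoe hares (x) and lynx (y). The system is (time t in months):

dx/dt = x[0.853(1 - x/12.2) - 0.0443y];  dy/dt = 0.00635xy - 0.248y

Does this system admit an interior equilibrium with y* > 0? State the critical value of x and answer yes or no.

The predator equation gives dy/dt > 0 only when x > 0.248/0.00635 = 39.1.
Without the predator, x → K = 12.2. Since 12.2 < 39.1, the predator cannot invade.

Threshold x = 39.1; K < 39.1, so no, the predator goes extinct.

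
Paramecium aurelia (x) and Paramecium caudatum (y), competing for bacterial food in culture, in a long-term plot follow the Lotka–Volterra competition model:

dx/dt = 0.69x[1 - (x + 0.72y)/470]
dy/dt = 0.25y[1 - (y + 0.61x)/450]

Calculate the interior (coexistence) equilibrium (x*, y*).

Setting both brackets to zero gives the nullclines x + 0.72y = 470 and 0.61x + y = 450.
Substituting y = 450 - 0.61x into the first: x(1 - 0.72·0.61) = 470 - 0.72·450.
So x* = 146/0.561 = 260, and then y* = 450 - 0.61·260 = 291.

x* ≈ 260, y* ≈ 291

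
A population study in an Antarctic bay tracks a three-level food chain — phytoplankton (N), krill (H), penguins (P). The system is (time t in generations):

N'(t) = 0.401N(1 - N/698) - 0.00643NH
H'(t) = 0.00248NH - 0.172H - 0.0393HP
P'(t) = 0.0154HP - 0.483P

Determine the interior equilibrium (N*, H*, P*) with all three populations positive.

From dP/dt = 0: 0.0154H* = 0.483, so H* = 31.4.
From dN/dt = 0: 0.401(1 - N*/698) = 0.00643·31.4, giving N* = 698·(1 - 0.503) = 347.
From dH/dt = 0: 0.00248·347 - 0.172 = 0.0393P*, so P* = 0.688/0.0393 = 17.5.

N* ≈ 347, H* ≈ 31.4, P* ≈ 17.5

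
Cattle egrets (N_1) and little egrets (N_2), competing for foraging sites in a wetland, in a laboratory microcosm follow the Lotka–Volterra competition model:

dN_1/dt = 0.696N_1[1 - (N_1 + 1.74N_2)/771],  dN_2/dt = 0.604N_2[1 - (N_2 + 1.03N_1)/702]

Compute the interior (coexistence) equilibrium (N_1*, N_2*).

Setting both brackets to zero gives the nullclines N_1 + 1.74N_2 = 771 and 1.03N_1 + N_2 = 702.
Substituting N_2 = 702 - 1.03N_1 into the first: N_1(1 - 1.74·1.03) = 771 - 1.74·702.
So N_1* = -450/-0.792 = 569, and then N_2* = 702 - 1.03·569 = 116.

N_1* ≈ 569, N_2* ≈ 116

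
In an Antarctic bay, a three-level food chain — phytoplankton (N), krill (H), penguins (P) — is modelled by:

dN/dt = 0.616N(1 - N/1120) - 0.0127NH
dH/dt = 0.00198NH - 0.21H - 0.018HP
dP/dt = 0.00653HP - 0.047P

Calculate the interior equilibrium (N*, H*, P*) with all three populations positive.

N* ≈ 954, H* ≈ 7.2, P* ≈ 93.3

From dP/dt = 0: 0.00653H* = 0.047, so H* = 7.2.
From dN/dt = 0: 0.616(1 - N*/1120) = 0.0127·7.2, giving N* = 1120·(1 - 0.148) = 954.
From dH/dt = 0: 0.00198·954 - 0.21 = 0.018P*, so P* = 1.68/0.018 = 93.3.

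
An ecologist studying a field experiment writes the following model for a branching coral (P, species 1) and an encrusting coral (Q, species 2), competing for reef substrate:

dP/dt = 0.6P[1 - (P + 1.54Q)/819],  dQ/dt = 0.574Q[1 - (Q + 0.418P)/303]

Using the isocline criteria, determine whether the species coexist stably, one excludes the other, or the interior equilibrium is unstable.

Compare the nullcline intercepts: K1/α12 = 819/1.54 = 532 > K2 = 303; K2/α21 = 303/0.418 = 725 < K1 = 819.
Since the inequalities point opposite ways, species 1 can invade but species 2 cannot.

species 1 excludes species 2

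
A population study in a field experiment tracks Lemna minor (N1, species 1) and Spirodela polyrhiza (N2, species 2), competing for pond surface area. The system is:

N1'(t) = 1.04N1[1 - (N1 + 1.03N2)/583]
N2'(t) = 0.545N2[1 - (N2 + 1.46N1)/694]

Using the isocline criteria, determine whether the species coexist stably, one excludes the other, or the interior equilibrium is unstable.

unstable coexistence (outcome depends on initial conditions)

Compare the nullcline intercepts: K1/α12 = 583/1.03 = 566 < K2 = 694; K2/α21 = 694/1.46 = 475 < K1 = 583.
Since both are reversed, neither can invade when rare; the interior point is a saddle.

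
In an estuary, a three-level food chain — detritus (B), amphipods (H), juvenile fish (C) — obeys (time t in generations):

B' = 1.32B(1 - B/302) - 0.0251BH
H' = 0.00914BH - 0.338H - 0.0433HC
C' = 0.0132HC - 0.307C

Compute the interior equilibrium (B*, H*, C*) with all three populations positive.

From dC/dt = 0: 0.0132H* = 0.307, so H* = 23.3.
From dB/dt = 0: 1.32(1 - B*/302) = 0.0251·23.3, giving B* = 302·(1 - 0.442) = 168.
From dH/dt = 0: 0.00914·168 - 0.338 = 0.0433C*, so C* = 1.2/0.0433 = 27.7.

B* ≈ 168, H* ≈ 23.3, C* ≈ 27.7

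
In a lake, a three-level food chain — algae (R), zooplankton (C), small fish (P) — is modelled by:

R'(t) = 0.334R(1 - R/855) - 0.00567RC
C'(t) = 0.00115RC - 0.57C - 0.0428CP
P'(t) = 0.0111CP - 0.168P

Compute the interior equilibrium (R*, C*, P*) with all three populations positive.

R* ≈ 635, C* ≈ 15.1, P* ≈ 3.75

From dP/dt = 0: 0.0111C* = 0.168, so C* = 15.1.
From dR/dt = 0: 0.334(1 - R*/855) = 0.00567·15.1, giving R* = 855·(1 - 0.257) = 635.
From dC/dt = 0: 0.00115·635 - 0.57 = 0.0428P*, so P* = 0.161/0.0428 = 3.75.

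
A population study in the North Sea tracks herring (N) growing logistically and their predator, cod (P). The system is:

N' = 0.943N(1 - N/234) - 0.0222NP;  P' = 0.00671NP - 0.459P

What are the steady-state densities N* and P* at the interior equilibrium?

N* ≈ 68.4, P* ≈ 30.1

From dP/dt = 0 with P > 0: 0.00671N* = 0.459, so N* = 68.4.
Substitute into dN/dt = 0: 0.943(1 - 68.4/234) = 0.0222P*.
The bracket is 0.708, giving P* = 0.667/0.0222 = 30.1.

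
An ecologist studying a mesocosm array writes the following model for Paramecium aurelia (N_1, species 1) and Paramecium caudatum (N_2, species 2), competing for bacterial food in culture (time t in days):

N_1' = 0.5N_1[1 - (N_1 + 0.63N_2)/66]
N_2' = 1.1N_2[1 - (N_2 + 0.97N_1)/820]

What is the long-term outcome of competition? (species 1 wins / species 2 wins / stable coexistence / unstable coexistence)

species 2 excludes species 1

Compare the nullcline intercepts: K1/α12 = 66/0.63 = 105 < K2 = 820; K2/α21 = 820/0.97 = 845 > K1 = 66.
Since the inequalities point opposite ways, species 2 can invade but species 1 cannot.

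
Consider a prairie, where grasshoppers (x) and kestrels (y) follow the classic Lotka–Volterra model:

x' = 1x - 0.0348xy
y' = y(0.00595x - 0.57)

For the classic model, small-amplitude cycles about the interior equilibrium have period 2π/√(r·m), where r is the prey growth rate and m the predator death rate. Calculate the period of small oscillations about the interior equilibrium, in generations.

Here r = 1 and m = 0.57, so r·m = 0.57.
ω = √0.57 = 0.755 per generation, hence T = 2π/ω ≈ 8.32 generations.

T ≈ 8.32 generations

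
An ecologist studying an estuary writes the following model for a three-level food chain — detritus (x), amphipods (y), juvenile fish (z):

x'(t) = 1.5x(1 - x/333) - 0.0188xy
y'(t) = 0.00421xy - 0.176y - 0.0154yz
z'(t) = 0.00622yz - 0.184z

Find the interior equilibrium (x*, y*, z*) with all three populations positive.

x* ≈ 210, y* ≈ 29.6, z* ≈ 45.9

From dz/dt = 0: 0.00622y* = 0.184, so y* = 29.6.
From dx/dt = 0: 1.5(1 - x*/333) = 0.0188·29.6, giving x* = 333·(1 - 0.371) = 210.
From dy/dt = 0: 0.00421·210 - 0.176 = 0.0154z*, so z* = 0.706/0.0154 = 45.9.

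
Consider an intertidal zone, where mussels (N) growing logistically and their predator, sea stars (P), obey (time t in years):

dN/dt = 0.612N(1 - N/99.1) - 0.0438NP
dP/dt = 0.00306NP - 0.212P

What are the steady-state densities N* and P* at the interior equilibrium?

From dP/dt = 0 with P > 0: 0.00306N* = 0.212, so N* = 69.3.
Substitute into dN/dt = 0: 0.612(1 - 69.3/99.1) = 0.0438P*.
The bracket is 0.301, giving P* = 0.184/0.0438 = 4.2.

N* ≈ 69.3, P* ≈ 4.2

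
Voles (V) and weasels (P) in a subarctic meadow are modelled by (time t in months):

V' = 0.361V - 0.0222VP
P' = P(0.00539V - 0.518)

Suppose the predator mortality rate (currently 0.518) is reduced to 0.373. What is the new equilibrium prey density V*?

V* ≈ 69.2

At the interior fixed point, setting dP/dt = 0 with P > 0 fixes V* = (predator death rate)/(VP coefficient) — independent of the other coefficients.
With the change, V* = 0.373/0.00539 = 69.2; it falls from 96.1.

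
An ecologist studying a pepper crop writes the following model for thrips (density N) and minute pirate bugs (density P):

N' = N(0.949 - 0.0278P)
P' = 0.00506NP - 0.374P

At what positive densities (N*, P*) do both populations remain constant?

Set dP/dt = 0 with P > 0: 0.00506N - 0.374 = 0, so N* = 0.374/0.00506 = 73.9.
Set dN/dt = 0 with N > 0: 0.949 - 0.0278P = 0, so P* = 0.949/0.0278 = 34.1.

N* ≈ 73.9, P* ≈ 34.1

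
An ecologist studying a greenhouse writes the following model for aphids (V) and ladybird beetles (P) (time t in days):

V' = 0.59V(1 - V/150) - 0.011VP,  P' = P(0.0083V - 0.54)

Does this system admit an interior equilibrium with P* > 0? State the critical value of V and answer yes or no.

The predator equation gives dP/dt > 0 only when V > 0.54/0.0083 = 65.1.
Without the predator, V → K = 150. Since 150 > 65.1, the predator can invade and persist.

Threshold V = 65.1; K > 65.1, so yes, the predator persists.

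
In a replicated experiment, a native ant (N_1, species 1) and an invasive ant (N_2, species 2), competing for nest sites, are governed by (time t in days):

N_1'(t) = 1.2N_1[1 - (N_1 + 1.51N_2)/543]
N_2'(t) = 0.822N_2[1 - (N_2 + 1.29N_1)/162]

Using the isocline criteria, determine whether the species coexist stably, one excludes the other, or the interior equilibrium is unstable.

species 1 excludes species 2

Compare the nullcline intercepts: K1/α12 = 543/1.51 = 360 > K2 = 162; K2/α21 = 162/1.29 = 126 < K1 = 543.
Since the inequalities point opposite ways, species 1 can invade but species 2 cannot.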